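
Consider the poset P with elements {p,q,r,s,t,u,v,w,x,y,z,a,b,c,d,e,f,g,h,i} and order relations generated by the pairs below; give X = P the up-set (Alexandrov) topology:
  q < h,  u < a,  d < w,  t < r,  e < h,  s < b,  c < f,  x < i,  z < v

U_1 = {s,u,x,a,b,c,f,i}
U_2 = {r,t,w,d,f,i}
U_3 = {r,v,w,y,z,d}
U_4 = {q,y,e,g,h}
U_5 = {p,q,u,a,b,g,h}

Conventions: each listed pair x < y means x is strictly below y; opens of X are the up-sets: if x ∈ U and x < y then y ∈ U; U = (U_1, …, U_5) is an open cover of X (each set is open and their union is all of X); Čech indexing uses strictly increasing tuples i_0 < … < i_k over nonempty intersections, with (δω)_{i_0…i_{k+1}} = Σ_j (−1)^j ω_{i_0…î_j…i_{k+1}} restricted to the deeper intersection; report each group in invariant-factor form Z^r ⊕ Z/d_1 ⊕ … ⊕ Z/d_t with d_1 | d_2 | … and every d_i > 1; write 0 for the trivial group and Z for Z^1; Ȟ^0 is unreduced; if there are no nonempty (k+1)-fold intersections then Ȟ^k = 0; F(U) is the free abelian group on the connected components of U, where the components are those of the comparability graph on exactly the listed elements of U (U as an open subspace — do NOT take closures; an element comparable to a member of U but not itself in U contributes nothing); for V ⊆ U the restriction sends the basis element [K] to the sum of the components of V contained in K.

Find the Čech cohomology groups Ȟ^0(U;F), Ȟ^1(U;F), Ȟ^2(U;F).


intersection data:
  U12={f,i} U15={u,a,b} U23={r,w,d} U34={y} U45={q,g,h}
components per intersection:
  U1: {s,b} {u,a} {x,i} {c,f}
  U2: {r,t} {w,d} {f} {i}
  U3: {r} {v,z} {w,d} {y}
  U4: {q,e,h} {y} {g}
  U5: {p} {q,h} {u,a} {b} {g}
  U12: {f} {i}
  U15: {u,a} {b}
  U23: {r} {w,d}
  U34: {y}
  U45: {q,h} {g}
C dims 20,9; δ0: rk 9, SNF 1^9
Ȟ^0 = (20 − 9) − 0 = 11, so Ȟ^0 ≅ Z^11
Ȟ^1 = (9 − 0) − 9 = 0, so Ȟ^1 ≅ 0
Ȟ^2 = (0 − 0) − 0 = 0, so Ȟ^2 ≅ 0

Ȟ^0(U;F) ≅ Z^11, Ȟ^1(U;F) ≅ 0, Ȟ^2(U;F) ≅ 0


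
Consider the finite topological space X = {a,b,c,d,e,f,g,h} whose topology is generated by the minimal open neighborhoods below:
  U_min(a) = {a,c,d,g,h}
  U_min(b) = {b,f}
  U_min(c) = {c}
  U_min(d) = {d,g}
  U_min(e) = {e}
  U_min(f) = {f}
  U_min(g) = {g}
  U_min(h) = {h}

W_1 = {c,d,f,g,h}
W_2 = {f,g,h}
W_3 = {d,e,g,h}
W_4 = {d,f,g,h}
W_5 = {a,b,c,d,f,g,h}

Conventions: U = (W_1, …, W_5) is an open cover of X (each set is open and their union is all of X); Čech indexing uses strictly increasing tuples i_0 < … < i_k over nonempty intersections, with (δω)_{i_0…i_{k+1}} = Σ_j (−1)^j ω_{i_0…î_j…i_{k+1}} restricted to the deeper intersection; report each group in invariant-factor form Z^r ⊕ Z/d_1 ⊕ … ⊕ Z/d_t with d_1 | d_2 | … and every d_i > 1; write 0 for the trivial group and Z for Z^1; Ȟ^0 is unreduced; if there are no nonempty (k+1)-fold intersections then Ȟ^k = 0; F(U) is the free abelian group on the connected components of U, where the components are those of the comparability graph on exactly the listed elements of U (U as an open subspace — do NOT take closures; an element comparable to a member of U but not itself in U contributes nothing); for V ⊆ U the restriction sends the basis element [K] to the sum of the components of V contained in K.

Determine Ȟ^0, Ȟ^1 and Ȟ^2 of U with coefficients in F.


nerve of the cover:
  W12={f,g,h} W13={d,g,h} W14={d,f,g,h} W15={c,d,f,g,h} W23={g,h} W24={f,g,h} W25={f,g,h} W34={d,g,h} W35={d,g,h} W45={d,f,g,h}
  W123={g,h} W124={f,g,h} W125={f,g,h} W134={d,g,h} W135={d,g,h} W145={d,f,g,h} W234={g,h} W235={g,h} W245={f,g,h} W345={d,g,h}
  W1234={g,h} W1235={g,h} W1245={f,g,h} W1345={d,g,h} W2345={g,h}
  W12345={g,h}
components per intersection:
  W1: {c} {d,g} {f} {h}
  W2: {f} {g} {h}
  W3: {d,g} {e} {h}
  W4: {d,g} {f} {h}
  W5: {a,c,d,g,h} {b,f}
  W12: {f} {g} {h}
  W13: {d,g} {h}
  W14: {d,g} {f} {h}
  W15: {c} {d,g} {f} {h}
  W23: {g} {h}
  W24: {f} {g} {h}
  W25: {f} {g} {h}
  W34: {d,g} {h}
  W35: {d,g} {h}
  W45: {d,g} {f} {h}
  W123: {g} {h}
  W124: {f} {g} {h}
  W125: {f} {g} {h}
  W134: {d,g} {h}
  W135: {d,g} {h}
  W145: {d,g} {f} {h}
  W234: {g} {h}
  W235: {g} {h}
  W245: {f} {g} {h}
  W345: {d,g} {h}
  W1234: {g} {h}
  W1235: {g} {h}
  W1245: {f} {g} {h}
  W1345: {d,g} {h}
  W2345: {g} {h}
  W12345: {g} {h}
C dims 15,27,24,11; δ0: rk 12, SNF 1^12; δ1: rk 15, SNF 1^15; δ2: rk 9, SNF 1^9
Ȟ^0 = (15 − 12) − 0 = 3, so Ȟ^0 ≅ Z^3
Ȟ^1 = (27 − 15) − 12 = 0, so Ȟ^1 ≅ 0
Ȟ^2 = (24 − 9) − 15 = 0, so Ȟ^2 ≅ 0

Ȟ^0 ≅ Z^3, Ȟ^1 ≅ 0, Ȟ^2 ≅ 0


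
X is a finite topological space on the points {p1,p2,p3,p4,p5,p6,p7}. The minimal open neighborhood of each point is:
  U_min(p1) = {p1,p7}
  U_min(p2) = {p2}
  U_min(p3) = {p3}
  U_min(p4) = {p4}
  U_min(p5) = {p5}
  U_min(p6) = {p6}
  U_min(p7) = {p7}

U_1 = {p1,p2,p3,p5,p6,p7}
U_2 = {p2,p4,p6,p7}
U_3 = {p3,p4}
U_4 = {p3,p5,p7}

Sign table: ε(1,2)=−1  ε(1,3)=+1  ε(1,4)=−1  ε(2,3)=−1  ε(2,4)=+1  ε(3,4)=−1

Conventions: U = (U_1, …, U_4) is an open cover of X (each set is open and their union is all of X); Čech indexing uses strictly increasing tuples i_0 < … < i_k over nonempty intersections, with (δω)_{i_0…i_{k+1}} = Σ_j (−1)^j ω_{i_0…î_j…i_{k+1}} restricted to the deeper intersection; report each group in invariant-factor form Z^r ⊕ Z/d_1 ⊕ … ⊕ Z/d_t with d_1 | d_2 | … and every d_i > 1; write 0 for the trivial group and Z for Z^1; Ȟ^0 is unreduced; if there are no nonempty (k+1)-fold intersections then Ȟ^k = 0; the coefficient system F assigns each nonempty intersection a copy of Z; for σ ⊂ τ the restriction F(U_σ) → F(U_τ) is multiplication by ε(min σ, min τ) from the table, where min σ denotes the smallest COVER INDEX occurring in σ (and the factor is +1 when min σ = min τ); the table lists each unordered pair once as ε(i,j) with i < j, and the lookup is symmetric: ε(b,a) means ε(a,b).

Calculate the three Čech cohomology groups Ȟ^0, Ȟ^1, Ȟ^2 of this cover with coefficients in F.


Ȟ^0(U;F) ≅ Z, Ȟ^1(U;F) ≅ Z, Ȟ^2(U;F) ≅ 0

cover nerve:
  U12={p2,p6,p7} U13={p3} U14={p3,p5,p7} U23={p4} U24={p7} U34={p3}
  U124={p7} U134={p3}
C dims 4,6,2; δ0: rk 3, SNF 1^3; δ1: rk 2, SNF 1^2
Ȟ^0: (4−3)−0=1 ⇒ Z
Ȟ^1: (6−2)−3=1 ⇒ Z
Ȟ^2: (2−0)−2=0 ⇒ 0


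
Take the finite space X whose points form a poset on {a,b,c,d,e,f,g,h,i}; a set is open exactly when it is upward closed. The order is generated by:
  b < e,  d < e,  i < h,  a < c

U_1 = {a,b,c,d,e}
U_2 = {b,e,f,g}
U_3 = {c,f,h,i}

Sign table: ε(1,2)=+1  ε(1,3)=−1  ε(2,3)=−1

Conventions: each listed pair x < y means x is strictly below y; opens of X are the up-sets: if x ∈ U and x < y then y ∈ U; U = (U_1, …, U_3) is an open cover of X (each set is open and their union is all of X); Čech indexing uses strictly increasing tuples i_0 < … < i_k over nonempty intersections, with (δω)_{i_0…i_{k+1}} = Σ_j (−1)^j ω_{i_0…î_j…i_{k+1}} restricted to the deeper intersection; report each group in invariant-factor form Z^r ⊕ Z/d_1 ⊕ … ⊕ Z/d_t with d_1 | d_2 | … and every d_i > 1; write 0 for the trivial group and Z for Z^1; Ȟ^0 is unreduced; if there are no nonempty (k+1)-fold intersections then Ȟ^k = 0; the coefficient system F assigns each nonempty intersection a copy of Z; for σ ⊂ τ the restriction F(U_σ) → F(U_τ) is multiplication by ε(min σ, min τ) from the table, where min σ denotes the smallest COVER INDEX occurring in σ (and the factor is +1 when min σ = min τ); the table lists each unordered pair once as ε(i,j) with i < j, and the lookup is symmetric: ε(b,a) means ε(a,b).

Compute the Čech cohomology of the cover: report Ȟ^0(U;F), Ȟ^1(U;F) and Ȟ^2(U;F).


Ȟ^0 ≅ Z, Ȟ^1 ≅ Z and Ȟ^2 ≅ 0

nonempty intersections:
  U12={b,e} U13={c} U23={f}
C dims 3,3; δ0: rk 2, SNF 1^2
Ȟ^0: (3−2)−0=1 ⇒ Z
Ȟ^1: (3−0)−2=1 ⇒ Z
Ȟ^2: (0−0)−0=0 ⇒ 0


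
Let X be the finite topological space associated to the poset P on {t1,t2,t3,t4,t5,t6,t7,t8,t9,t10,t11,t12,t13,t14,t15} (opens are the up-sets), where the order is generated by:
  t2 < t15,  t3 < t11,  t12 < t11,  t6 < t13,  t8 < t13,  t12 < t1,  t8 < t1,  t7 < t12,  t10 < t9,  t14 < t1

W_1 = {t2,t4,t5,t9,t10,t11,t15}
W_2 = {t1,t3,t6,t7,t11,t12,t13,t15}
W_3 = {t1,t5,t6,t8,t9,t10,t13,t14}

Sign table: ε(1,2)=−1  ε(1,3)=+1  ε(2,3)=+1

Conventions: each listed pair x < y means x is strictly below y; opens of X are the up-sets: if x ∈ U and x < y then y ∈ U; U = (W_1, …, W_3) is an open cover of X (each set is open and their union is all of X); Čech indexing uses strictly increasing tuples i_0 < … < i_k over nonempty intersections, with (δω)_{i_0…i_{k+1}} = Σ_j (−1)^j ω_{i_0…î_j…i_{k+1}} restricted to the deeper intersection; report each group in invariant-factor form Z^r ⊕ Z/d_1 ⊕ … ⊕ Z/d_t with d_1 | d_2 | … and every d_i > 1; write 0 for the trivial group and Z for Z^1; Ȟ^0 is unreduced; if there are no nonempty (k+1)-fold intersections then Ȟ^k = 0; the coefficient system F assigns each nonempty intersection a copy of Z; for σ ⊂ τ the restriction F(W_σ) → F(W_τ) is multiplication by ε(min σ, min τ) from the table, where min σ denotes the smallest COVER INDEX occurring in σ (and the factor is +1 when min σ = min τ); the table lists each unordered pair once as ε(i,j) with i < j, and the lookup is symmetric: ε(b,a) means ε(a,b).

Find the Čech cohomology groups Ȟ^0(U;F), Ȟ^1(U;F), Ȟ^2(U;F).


Ȟ^0 ≅ 0, Ȟ^1 ≅ Z/2 and Ȟ^2 ≅ 0

cover nerve:
  W12={t11,t15} W13={t5,t9,t10} W23={t1,t6,t13}
C dims 3,3; δ0: rk 3, SNF 1^2·2
Ȟ^0: (3−3)−0=0 ⇒ 0
Ȟ^1: (3−0)−3=0 plus torsion [2] ⇒ Z/2
Ȟ^2: (0−0)−0=0 ⇒ 0


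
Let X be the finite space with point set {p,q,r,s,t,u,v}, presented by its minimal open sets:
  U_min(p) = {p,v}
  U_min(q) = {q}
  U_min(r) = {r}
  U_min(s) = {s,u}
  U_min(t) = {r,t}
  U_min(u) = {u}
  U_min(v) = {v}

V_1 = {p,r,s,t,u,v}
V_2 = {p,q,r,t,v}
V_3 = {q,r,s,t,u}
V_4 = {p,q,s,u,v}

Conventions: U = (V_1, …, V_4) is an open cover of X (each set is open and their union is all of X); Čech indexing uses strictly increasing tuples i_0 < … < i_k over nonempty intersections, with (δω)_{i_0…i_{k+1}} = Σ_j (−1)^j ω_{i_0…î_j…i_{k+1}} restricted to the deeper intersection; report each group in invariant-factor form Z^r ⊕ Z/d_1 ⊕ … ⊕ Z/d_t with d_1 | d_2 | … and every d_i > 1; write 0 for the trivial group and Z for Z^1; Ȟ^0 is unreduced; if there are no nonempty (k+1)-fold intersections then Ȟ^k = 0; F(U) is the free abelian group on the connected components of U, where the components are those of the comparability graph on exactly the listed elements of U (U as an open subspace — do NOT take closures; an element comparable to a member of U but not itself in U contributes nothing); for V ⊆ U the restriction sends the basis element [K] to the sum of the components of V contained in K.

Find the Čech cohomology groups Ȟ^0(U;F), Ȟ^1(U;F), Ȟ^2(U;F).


Ȟ^0 ≅ Z^4, Ȟ^1 ≅ 0 and Ȟ^2 ≅ 0

nerve of the cover:
  V12={p,r,t,v} V13={r,s,t,u} V14={p,s,u,v} V23={q,r,t} V24={p,q,v} V34={q,s,u}
  V123={r,t} V124={p,v} V134={s,u} V234={q}
components per intersection:
  V1: {p,v} {r,t} {s,u}
  V2: {p,v} {q} {r,t}
  V3: {q} {r,t} {s,u}
  V4: {p,v} {q} {s,u}
  V12: {p,v} {r,t}
  V13: {r,t} {s,u}
  V14: {p,v} {s,u}
  V23: {q} {r,t}
  V24: {p,v} {q}
  V34: {q} {s,u}
  V123: {r,t}
  V124: {p,v}
  V134: {s,u}
  V234: {q}
C dims 12,12,4; δ0: rk 8, SNF 1^8; δ1: rk 4, SNF 1^4
Ȟ^0 = (12 − 8) − 0 = 4, so Ȟ^0 ≅ Z^4
Ȟ^1 = (12 − 4) − 8 = 0, so Ȟ^1 ≅ 0
Ȟ^2 = (4 − 0) − 4 = 0, so Ȟ^2 ≅ 0


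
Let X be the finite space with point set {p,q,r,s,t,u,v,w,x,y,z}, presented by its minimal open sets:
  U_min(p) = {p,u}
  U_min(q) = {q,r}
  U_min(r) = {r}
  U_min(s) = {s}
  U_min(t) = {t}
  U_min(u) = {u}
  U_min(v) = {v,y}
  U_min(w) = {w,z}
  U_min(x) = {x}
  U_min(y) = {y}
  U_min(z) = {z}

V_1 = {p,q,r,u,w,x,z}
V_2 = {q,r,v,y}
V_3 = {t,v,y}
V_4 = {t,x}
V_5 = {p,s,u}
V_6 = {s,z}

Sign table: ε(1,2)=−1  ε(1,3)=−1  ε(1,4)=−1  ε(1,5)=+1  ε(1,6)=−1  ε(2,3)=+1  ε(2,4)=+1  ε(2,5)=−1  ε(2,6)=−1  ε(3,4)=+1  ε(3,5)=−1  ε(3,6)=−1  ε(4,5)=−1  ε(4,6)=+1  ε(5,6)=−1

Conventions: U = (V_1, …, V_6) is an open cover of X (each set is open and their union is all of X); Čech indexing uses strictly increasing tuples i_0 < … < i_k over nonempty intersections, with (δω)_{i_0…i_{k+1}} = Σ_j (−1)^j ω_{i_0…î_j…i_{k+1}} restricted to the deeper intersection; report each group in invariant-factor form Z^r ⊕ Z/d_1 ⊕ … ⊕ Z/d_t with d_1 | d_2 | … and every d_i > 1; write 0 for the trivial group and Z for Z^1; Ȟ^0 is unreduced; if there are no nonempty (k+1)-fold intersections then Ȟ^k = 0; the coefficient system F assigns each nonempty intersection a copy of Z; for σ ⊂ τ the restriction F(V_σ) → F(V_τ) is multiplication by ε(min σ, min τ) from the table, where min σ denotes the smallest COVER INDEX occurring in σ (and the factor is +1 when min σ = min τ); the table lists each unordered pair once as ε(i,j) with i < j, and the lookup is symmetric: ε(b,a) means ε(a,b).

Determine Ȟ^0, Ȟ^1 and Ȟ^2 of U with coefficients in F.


Ȟ^0 = Z, Ȟ^1 = Z^2 and Ȟ^2 = 0

nerve simplices:
  V12={q,r} V14={x} V15={p,u} V16={z} V23={v,y} V34={t} V56={s}
C dims 6,7; δ0: rk 5, SNF 1^5
degree 0: 6−5−0 = 1 → Ȟ^0 ≅ Z
degree 1: 7−0−5 = 2 → Ȟ^1 ≅ Z^2
degree 2: 0−0−0 = 0 → Ȟ^2 ≅ 0


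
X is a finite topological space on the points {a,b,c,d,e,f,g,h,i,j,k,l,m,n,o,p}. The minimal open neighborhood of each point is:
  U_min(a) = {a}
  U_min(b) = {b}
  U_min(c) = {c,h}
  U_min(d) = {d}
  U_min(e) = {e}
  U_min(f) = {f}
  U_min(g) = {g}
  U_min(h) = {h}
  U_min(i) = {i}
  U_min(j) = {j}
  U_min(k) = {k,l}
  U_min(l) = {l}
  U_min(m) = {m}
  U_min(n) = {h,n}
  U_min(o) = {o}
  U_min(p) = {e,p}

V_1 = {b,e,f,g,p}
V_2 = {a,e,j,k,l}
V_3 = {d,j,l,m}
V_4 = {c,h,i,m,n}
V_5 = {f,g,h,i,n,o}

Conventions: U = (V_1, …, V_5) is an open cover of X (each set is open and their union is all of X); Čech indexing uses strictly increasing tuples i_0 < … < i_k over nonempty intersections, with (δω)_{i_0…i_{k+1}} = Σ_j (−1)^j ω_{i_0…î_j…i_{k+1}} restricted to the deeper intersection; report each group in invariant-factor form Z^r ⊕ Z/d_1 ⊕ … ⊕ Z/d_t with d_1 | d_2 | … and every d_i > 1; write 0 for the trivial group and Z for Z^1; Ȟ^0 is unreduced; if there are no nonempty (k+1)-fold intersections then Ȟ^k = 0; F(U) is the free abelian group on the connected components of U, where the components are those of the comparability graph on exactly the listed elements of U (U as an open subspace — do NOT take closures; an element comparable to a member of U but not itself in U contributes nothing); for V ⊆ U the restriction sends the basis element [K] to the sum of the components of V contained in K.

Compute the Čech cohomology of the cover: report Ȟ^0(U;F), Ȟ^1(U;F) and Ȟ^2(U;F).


nerve simplices:
  V12={e} V15={f,g} V23={j,l} V34={m} V45={h,i,n}
components per intersection:
  V1: {b} {e,p} {f} {g}
  V2: {a} {e} {j} {k,l}
  V3: {d} {j} {l} {m}
  V4: {c,h,n} {i} {m}
  V5: {f} {g} {h,n} {i} {o}
  V12: {e}
  V15: {f} {g}
  V23: {j} {l}
  V34: {m}
  V45: {h,n} {i}
C dims 20,8; δ0: rk 8, SNF 1^8
degree 0: 20−8−0 = 12 → Ȟ^0 ≅ Z^12
degree 1: 8−0−8 = 0 → Ȟ^1 ≅ 0
degree 2: 0−0−0 = 0 → Ȟ^2 ≅ 0

Ȟ^0 = Z^12, Ȟ^1 = 0 and Ȟ^2 = 0


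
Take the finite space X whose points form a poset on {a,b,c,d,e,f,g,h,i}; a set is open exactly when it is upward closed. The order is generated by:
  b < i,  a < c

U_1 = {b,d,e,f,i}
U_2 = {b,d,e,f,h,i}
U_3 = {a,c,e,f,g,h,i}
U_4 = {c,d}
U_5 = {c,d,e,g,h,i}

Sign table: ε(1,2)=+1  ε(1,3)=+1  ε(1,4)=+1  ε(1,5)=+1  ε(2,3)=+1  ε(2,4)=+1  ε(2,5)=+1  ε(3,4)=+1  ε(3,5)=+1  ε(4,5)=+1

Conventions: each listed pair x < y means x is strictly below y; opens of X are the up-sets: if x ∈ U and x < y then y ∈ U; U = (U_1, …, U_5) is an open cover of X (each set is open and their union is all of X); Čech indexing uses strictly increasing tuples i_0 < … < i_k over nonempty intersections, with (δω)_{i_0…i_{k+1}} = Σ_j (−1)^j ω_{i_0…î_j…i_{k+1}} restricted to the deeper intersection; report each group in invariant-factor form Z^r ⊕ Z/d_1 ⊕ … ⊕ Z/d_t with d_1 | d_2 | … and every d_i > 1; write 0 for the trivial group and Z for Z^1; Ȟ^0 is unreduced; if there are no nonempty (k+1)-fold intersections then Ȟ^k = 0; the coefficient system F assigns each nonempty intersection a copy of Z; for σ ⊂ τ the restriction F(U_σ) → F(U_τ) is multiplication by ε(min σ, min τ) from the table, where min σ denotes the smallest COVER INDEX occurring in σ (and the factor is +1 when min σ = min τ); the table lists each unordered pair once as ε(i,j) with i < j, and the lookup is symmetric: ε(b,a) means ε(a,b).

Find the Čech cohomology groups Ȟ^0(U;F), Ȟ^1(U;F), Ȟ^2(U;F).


Ȟ^0 = Z,  Ȟ^1 = 0,  Ȟ^2 = 0

nonempty overlaps:
  U12={b,d,e,f,i} U13={e,f,i} U14={d} U15={d,e,i} U23={e,f,h,i} U24={d} U25={d,e,h,i} U34={c} U35={c,e,g,h,i} U45={c,d}
  U123={e,f,i} U124={d} U125={d,e,i} U135={e,i} U145={d} U235={e,h,i} U245={d} U345={c}
  U1235={e,i} U1245={d}
C dims 5,10,8,2; δ0: rk 4, SNF 1^4; δ1: rk 6, SNF 1^6; δ2: rk 2, SNF 1^2
degree 0: 5−4−0 = 1 → Ȟ^0 ≅ Z
degree 1: 10−6−4 = 0 → Ȟ^1 ≅ 0
degree 2: 8−2−6 = 0 → Ȟ^2 ≅ 0


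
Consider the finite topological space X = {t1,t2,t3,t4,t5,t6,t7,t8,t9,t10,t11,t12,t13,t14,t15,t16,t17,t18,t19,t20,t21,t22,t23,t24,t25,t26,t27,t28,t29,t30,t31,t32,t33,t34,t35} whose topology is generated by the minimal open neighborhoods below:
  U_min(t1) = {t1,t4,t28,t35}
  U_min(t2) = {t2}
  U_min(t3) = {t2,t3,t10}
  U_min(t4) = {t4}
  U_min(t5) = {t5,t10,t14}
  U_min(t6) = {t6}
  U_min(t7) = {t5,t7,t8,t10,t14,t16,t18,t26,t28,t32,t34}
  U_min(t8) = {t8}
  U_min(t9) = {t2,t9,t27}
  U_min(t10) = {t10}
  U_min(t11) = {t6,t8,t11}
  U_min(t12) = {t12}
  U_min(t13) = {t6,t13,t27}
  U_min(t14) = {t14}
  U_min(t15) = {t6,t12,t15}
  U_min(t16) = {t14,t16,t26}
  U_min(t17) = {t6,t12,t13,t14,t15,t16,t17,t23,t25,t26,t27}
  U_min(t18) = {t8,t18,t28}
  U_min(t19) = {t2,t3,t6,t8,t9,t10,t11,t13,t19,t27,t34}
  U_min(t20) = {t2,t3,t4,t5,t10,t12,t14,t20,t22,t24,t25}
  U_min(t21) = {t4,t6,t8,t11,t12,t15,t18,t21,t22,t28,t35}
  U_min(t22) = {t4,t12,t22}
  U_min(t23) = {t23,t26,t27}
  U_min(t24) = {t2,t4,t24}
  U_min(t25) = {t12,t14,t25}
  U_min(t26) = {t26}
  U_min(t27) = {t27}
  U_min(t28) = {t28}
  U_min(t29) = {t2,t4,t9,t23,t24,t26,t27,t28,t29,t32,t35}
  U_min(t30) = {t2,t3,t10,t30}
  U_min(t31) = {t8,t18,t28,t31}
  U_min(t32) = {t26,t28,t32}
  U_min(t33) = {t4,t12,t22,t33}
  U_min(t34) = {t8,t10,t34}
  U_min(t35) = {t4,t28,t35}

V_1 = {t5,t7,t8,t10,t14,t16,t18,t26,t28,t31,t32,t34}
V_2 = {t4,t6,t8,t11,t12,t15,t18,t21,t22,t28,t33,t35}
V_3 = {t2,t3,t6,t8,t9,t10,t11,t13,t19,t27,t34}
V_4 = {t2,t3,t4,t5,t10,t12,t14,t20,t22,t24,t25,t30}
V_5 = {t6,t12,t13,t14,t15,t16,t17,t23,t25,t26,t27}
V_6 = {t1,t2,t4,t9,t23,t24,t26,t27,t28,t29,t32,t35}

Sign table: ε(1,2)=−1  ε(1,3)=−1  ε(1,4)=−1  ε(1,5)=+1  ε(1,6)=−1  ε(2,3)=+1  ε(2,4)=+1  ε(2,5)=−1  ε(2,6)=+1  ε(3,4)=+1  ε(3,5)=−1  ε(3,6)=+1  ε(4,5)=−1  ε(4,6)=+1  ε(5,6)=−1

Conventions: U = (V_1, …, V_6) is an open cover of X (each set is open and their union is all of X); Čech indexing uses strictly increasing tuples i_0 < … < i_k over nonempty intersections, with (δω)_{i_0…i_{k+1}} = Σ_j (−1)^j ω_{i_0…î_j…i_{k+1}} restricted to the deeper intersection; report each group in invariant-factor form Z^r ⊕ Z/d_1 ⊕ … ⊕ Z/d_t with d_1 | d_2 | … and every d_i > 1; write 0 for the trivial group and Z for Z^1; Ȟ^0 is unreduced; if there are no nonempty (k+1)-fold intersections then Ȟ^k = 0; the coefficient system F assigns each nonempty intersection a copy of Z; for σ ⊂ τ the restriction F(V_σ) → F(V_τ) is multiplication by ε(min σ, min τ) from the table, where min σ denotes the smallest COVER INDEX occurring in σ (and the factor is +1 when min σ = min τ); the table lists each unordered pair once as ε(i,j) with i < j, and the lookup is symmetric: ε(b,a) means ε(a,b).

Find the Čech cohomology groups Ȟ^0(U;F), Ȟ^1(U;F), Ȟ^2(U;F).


nerve simplices:
  V12={t8,t18,t28} V13={t8,t10,t34} V14={t5,t10,t14} V15={t14,t16,t26} V16={t26,t28,t32} V23={t6,t8,t11} V24={t4,t12,t22} V25={t6,t12,t15} V26={t4,t28,t35} V34={t2,t3,t10} V35={t6,t13,t27} V36={t2,t9,t27} V45={t12,t14,t25} V46={t2,t4,t24} V56={t23,t26,t27}
  V123={t8} V126={t28} V134={t10} V145={t14} V156={t26} V235={t6} V245={t12} V246={t4} V346={t2} V356={t27}
C dims 6,15,10; δ0: rk 5, SNF 1^5; δ1: rk 10, SNF 1^9·2
degree 0: 6−5−0 = 1 → Ȟ^0 ≅ Z
degree 1: 15−10−5 = 0 → Ȟ^1 ≅ 0
degree 2: 10−0−10 = 0 plus torsion [2] → Ȟ^2 ≅ Z/2

Ȟ^0 ≅ Z, Ȟ^1 ≅ 0, Ȟ^2 ≅ Z/2


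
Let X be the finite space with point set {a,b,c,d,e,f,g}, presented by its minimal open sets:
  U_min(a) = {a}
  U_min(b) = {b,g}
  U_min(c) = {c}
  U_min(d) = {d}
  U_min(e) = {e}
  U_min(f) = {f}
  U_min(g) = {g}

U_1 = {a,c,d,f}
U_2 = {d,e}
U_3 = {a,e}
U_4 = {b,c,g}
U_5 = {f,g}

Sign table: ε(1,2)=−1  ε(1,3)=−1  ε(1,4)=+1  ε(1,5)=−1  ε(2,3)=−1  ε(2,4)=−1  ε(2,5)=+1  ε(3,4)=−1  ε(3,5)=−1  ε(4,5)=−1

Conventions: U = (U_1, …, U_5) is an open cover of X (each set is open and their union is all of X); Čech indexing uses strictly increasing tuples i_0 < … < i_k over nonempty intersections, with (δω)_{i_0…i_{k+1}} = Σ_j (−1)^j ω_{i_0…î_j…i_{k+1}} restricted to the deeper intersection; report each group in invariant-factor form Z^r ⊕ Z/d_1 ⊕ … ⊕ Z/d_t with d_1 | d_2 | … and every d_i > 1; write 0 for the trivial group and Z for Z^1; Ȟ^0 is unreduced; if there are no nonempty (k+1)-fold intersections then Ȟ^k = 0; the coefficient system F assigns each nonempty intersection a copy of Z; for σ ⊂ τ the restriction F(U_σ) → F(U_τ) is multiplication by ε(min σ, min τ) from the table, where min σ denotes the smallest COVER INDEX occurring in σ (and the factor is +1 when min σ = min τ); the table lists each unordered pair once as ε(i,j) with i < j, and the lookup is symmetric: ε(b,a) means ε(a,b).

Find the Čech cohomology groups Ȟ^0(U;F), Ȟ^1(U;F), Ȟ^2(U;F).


Ȟ^0 = 0, Ȟ^1 = Z ⊕ Z/2, Ȟ^2 = 0

nonempty intersections:
  U12={d} U13={a} U14={c} U15={f} U23={e} U45={g}
C dims 5,6; δ0: rk 5, SNF 1^4·2
Ȟ^0: (5−5)−0=0 ⇒ 0
Ȟ^1: (6−0)−5=1 plus torsion [2] ⇒ Z ⊕ Z/2
Ȟ^2: (0−0)−0=0 ⇒ 0


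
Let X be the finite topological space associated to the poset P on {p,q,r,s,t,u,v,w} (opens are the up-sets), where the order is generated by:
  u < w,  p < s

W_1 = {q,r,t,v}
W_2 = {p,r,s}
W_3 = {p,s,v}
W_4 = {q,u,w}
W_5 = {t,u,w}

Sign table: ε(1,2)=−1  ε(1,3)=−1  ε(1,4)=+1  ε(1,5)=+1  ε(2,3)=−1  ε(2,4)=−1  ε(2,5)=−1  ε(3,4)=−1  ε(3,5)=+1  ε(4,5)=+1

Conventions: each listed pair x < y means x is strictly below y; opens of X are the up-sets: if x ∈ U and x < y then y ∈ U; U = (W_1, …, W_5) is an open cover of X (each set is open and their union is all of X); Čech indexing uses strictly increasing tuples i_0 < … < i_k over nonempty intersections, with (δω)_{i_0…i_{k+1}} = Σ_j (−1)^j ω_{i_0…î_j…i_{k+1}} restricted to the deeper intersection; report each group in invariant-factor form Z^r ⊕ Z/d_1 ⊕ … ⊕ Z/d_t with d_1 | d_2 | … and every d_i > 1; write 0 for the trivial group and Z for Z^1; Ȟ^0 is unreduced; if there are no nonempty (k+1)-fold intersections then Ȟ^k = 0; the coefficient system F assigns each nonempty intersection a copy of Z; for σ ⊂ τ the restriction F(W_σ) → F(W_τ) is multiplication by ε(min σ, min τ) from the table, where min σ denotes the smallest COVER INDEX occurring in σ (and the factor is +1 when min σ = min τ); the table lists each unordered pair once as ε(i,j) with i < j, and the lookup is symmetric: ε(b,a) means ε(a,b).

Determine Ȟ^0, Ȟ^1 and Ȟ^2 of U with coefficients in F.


nerve simplices:
  W12={r} W13={v} W14={q} W15={t} W23={p,s} W45={u,w}
C dims 5,6; δ0: rk 5, SNF 1^4·2
degree 0: 5−5−0 = 0 → Ȟ^0 ≅ 0
degree 1: 6−0−5 = 1 plus torsion [2] → Ȟ^1 ≅ Z ⊕ Z/2
degree 2: 0−0−0 = 0 → Ȟ^2 ≅ 0

Ȟ^0(U;F) ≅ 0, Ȟ^1(U;F) ≅ Z ⊕ Z/2, Ȟ^2(U;F) ≅ 0


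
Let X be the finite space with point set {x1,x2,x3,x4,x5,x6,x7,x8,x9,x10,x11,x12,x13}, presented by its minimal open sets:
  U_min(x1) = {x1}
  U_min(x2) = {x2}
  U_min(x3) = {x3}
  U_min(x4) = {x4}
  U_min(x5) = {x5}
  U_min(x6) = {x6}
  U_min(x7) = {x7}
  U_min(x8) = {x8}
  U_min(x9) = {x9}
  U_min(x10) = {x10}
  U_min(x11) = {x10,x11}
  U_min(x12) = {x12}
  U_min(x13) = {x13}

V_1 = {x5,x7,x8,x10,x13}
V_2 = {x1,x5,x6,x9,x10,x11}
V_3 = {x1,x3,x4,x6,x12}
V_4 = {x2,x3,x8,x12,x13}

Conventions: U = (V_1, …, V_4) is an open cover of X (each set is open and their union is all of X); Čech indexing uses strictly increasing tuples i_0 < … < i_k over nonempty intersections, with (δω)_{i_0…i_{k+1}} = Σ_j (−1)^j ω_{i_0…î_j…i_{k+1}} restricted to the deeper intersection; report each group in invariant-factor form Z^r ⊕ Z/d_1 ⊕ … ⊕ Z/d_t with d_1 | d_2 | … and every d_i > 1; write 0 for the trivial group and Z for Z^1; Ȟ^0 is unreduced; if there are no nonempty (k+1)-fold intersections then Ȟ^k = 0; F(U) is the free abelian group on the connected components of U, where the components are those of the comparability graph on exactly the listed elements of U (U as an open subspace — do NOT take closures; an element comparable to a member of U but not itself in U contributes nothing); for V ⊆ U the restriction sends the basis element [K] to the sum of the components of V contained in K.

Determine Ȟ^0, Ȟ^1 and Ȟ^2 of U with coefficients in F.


nonempty overlaps:
  V12={x5,x10} V14={x8,x13} V23={x1,x6} V34={x3,x12}
components per intersection:
  V1: {x5} {x7} {x8} {x10} {x13}
  V2: {x1} {x5} {x6} {x9} {x10,x11}
  V3: {x1} {x3} {x4} {x6} {x12}
  V4: {x2} {x3} {x8} {x12} {x13}
  V12: {x5} {x10}
  V14: {x8} {x13}
  V23: {x1} {x6}
  V34: {x3} {x12}
C dims 20,8; δ0: rk 8, SNF 1^8
degree 0: 20−8−0 = 12 → Ȟ^0 ≅ Z^12
degree 1: 8−0−8 = 0 → Ȟ^1 ≅ 0
degree 2: 0−0−0 = 0 → Ȟ^2 ≅ 0

Ȟ^0 ≅ Z^12, Ȟ^1 ≅ 0 and Ȟ^2 ≅ 0


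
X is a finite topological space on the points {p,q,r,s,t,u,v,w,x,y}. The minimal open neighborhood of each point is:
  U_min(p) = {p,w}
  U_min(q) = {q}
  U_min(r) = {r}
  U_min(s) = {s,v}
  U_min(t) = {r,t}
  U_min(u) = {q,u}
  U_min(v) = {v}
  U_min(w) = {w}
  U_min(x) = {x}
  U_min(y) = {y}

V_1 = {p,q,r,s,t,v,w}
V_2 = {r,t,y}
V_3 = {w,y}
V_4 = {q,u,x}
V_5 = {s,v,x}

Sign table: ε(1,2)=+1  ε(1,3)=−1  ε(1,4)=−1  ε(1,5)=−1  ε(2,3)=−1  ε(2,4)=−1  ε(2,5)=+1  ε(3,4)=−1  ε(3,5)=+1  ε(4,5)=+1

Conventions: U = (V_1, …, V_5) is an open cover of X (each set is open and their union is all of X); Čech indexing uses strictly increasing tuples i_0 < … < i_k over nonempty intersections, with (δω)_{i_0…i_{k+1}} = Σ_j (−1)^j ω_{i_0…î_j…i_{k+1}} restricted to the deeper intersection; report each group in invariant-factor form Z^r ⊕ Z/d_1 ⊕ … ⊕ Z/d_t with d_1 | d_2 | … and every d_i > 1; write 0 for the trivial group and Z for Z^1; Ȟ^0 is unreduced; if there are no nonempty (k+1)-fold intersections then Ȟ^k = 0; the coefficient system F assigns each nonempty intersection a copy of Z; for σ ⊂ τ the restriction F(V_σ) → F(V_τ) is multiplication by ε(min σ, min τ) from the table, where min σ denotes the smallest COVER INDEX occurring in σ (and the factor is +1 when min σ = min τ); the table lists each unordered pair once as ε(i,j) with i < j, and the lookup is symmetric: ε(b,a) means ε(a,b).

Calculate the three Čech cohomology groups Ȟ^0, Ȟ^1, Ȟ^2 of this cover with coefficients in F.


Ȟ^0(U;F) ≅ Z, Ȟ^1(U;F) ≅ Z^2, Ȟ^2(U;F) ≅ 0

intersection data:
  V12={r,t} V13={w} V14={q} V15={s,v} V23={y} V45={x}
C dims 5,6; δ0: rk 4, SNF 1^4
Ȟ^0 = (5 − 4) − 0 = 1, so Ȟ^0 ≅ Z
Ȟ^1 = (6 − 0) − 4 = 2, so Ȟ^1 ≅ Z^2
Ȟ^2 = (0 − 0) − 0 = 0, so Ȟ^2 ≅ 0


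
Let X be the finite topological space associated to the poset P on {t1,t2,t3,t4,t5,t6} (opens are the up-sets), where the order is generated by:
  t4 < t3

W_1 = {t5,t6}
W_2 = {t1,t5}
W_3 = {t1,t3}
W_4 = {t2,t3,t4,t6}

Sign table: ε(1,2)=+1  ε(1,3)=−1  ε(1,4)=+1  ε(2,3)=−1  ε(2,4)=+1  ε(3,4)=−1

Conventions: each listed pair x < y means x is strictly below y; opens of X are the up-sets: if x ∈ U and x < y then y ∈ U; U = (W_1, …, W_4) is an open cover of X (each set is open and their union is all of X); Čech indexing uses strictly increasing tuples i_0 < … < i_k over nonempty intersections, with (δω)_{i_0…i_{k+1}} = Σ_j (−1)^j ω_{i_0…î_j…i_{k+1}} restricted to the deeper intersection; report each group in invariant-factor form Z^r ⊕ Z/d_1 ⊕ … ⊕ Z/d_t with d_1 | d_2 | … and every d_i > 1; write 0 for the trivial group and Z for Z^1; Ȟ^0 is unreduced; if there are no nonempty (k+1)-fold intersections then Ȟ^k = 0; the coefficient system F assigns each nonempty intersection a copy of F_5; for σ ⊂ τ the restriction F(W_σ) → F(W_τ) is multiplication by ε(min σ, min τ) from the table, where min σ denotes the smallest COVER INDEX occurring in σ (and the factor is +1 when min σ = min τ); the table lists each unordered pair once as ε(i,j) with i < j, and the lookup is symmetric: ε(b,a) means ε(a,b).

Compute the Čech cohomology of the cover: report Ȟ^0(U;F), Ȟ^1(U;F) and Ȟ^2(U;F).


Ȟ^0 = Z/5; Ȟ^1 = Z/5; Ȟ^2 = 0

nonempty overlaps:
  W12={t5} W14={t6} W23={t1} W34={t3}
C dims 4,4; δ0: rk_F5 3
degree 0: 4−3−0 = 1 → Ȟ^0 ≅ Z/5
degree 1: 4−0−3 = 1 → Ȟ^1 ≅ Z/5
degree 2: 0−0−0 = 0 → Ȟ^2 ≅ 0


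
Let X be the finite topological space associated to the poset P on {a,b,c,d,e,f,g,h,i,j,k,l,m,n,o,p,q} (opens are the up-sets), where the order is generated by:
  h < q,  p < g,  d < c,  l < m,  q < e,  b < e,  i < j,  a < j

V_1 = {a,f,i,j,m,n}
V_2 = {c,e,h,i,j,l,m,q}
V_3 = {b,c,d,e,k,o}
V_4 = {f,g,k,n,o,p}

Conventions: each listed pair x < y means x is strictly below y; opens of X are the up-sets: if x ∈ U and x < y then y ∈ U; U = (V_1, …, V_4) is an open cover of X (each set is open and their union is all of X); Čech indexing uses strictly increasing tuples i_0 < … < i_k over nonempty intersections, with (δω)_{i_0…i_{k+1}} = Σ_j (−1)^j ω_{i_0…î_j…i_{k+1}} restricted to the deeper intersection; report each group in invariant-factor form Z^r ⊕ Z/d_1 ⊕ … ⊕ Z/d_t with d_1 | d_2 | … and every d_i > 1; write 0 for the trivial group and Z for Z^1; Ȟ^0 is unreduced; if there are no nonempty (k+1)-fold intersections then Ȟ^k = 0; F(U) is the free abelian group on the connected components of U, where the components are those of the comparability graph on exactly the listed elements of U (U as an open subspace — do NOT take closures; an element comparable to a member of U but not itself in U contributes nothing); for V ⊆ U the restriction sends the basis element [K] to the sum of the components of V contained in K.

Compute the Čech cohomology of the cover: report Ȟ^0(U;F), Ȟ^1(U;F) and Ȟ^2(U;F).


Ȟ^0(U;F) ≅ Z^9,  Ȟ^1(U;F) ≅ 0,  Ȟ^2(U;F) ≅ 0

intersection data:
  V12={i,j,m} V14={f,n} V23={c,e} V34={k,o}
components per intersection:
  V1: {a,i,j} {f} {m} {n}
  V2: {c} {e,h,q} {i,j} {l,m}
  V3: {b,e} {c,d} {k} {o}
  V4: {f} {g,p} {k} {n} {o}
  V12: {i,j} {m}
  V14: {f} {n}
  V23: {c} {e}
  V34: {k} {o}
C dims 17,8; δ0: rk 8, SNF 1^8
Ȟ^0 = (17 − 8) − 0 = 9, so Ȟ^0 ≅ Z^9
Ȟ^1 = (8 − 0) − 8 = 0, so Ȟ^1 ≅ 0
Ȟ^2 = (0 − 0) − 0 = 0, so Ȟ^2 ≅ 0


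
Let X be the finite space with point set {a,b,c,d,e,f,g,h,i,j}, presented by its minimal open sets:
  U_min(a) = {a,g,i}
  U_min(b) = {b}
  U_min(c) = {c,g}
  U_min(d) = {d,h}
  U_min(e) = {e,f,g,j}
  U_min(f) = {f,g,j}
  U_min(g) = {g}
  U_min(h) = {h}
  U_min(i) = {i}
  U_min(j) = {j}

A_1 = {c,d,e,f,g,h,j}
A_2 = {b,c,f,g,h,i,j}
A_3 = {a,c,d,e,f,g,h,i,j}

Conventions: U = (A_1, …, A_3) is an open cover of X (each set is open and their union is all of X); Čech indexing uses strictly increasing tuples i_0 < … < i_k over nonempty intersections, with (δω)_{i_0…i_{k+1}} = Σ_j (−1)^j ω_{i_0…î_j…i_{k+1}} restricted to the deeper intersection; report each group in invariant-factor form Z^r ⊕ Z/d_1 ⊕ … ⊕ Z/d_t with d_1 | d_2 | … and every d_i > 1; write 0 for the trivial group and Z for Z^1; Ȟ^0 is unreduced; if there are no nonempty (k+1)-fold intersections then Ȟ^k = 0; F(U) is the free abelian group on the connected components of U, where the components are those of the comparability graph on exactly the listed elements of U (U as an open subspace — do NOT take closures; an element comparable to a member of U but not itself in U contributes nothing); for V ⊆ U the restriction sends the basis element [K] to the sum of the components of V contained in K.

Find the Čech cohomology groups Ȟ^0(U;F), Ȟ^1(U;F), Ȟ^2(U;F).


cover nerve:
  A12={c,f,g,h,j} A13={c,d,e,f,g,h,j} A23={c,f,g,h,i,j}
  A123={c,f,g,h,j}
components per intersection:
  A1: {c,e,f,g,j} {d,h}
  A2: {b} {c,f,g,j} {h} {i}
  A3: {a,c,e,f,g,i,j} {d,h}
  A12: {c,f,g,j} {h}
  A13: {c,e,f,g,j} {d,h}
  A23: {c,f,g,j} {h} {i}
  A123: {c,f,g,j} {h}
C dims 8,7,2; δ0: rk 5, SNF 1^5; δ1: rk 2, SNF 1^2
Ȟ^0: (8−5)−0=3 ⇒ Z^3
Ȟ^1: (7−2)−5=0 ⇒ 0
Ȟ^2: (2−0)−2=0 ⇒ 0

Ȟ^0 ≅ Z^3, Ȟ^1 ≅ 0, Ȟ^2 ≅ 0


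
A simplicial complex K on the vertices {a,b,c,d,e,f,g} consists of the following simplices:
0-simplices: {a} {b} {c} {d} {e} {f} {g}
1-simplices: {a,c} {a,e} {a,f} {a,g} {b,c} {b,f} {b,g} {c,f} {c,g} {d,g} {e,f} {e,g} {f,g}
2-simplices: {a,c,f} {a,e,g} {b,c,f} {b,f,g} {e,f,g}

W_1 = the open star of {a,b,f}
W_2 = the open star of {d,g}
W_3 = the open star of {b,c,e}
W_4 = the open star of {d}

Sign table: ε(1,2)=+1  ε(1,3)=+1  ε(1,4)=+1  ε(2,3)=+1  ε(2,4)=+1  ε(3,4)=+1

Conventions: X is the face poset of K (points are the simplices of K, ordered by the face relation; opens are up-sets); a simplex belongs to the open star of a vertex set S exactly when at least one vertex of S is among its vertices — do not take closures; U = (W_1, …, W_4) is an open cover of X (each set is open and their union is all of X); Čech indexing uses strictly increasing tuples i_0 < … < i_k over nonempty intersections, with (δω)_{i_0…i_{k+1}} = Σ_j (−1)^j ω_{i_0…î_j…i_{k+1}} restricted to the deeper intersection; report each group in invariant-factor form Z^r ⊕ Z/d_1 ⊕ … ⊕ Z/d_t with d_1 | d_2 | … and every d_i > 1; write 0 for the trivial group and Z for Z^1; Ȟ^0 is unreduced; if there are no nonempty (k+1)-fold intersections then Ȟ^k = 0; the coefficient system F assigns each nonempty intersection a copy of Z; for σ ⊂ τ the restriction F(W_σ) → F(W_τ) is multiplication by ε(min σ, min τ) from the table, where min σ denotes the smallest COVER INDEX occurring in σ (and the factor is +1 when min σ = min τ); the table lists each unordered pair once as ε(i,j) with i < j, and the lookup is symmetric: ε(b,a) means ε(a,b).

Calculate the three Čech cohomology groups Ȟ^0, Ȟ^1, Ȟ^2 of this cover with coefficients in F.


nonempty overlaps:
  W1={{a},{b},{f},{a,c},{a,e},{a,f},{a,g},{b,c},{b,f},{b,g},{c,f},{e,f},{f,g},{a,c,f},{a,e,g},{b,c,f},{b,f,g},{e,f,g}} W2={{d},{g},{a,g},{b,g},{c,g},{d,g},{e,g},{f,g},{a,e,g},{b,f,g},{e,f,g}} W3={{b},{c},{e},{a,c},{a,e},{b,c},{b,f},{b,g},{c,f},{c,g},{e,f},{e,g},{a,c,f},{a,e,g},{b,c,f},{b,f,g},{e,f,g}} W4={{d},{d,g}}
  W12={{a,g},{b,g},{f,g},{a,e,g},{b,f,g},{e,f,g}} W13={{b},{a,c},{a,e},{b,c},{b,f},{b,g},{c,f},{e,f},{a,c,f},{a,e,g},{b,c,f},{b,f,g},{e,f,g}} W23={{b,g},{c,g},{e,g},{a,e,g},{b,f,g},{e,f,g}} W24={{d},{d,g}}
  W123={{b,g},{a,e,g},{b,f,g},{e,f,g}}
C dims 4,4,1; δ0: rk 3, SNF 1^3; δ1: rk 1, SNF 1^1
degree 0: 4−3−0 = 1 → Ȟ^0 ≅ Z
degree 1: 4−1−3 = 0 → Ȟ^1 ≅ 0
degree 2: 1−0−1 = 0 → Ȟ^2 ≅ 0

Ȟ^0 ≅ Z, Ȟ^1 ≅ 0, Ȟ^2 ≅ 0


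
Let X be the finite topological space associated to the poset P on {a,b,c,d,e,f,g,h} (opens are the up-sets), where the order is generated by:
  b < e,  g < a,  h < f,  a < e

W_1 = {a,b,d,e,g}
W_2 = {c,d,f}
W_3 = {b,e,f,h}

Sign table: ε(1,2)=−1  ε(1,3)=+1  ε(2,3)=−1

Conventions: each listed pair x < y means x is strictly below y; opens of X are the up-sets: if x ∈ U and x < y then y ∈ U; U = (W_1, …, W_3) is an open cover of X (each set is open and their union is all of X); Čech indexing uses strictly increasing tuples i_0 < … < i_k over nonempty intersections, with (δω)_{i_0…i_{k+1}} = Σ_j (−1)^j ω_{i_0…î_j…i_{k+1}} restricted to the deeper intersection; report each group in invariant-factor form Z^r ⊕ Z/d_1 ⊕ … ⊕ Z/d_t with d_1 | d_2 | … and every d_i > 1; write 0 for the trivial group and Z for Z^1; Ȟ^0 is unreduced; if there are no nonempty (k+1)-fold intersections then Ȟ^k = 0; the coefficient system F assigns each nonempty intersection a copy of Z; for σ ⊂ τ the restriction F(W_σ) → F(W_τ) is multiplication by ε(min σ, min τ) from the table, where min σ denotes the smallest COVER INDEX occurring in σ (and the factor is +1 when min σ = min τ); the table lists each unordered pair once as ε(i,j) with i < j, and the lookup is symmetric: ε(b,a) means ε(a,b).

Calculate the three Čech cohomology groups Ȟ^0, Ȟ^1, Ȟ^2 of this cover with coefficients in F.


nerve of the cover:
  W12={d} W13={b,e} W23={f}
C dims 3,3; δ0: rk 2, SNF 1^2
Ȟ^0 = (3 − 2) − 0 = 1, so Ȟ^0 ≅ Z
Ȟ^1 = (3 − 0) − 2 = 1, so Ȟ^1 ≅ Z
Ȟ^2 = (0 − 0) − 0 = 0, so Ȟ^2 ≅ 0

Ȟ^0(U;F) ≅ Z; Ȟ^1(U;F) ≅ Z; Ȟ^2(U;F) ≅ 0


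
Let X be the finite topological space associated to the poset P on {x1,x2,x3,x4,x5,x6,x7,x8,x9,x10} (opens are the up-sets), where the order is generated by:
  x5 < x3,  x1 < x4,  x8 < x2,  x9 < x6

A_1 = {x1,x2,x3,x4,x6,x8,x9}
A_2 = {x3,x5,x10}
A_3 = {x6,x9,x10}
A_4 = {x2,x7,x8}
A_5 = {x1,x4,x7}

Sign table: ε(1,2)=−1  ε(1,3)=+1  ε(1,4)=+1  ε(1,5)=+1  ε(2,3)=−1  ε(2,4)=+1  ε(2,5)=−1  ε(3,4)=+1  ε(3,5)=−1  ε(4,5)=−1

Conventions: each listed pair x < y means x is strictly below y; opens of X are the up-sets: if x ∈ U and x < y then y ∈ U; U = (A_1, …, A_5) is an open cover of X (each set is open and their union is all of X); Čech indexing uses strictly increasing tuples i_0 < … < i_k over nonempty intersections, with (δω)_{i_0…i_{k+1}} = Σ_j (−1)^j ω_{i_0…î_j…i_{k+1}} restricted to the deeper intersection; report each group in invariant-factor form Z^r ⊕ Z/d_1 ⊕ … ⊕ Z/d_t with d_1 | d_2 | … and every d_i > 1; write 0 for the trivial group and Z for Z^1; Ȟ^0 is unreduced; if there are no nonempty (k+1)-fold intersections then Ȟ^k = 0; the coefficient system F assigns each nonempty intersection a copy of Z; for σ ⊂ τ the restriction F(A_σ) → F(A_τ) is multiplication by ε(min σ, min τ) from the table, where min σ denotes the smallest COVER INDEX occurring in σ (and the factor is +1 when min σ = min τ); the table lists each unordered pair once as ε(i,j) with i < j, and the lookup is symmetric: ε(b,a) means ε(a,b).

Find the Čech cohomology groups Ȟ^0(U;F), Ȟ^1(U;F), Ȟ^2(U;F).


Ȟ^0(U;F) ≅ 0; Ȟ^1(U;F) ≅ Z ⊕ Z/2; Ȟ^2(U;F) ≅ 0

intersection data:
  A12={x3} A13={x6,x9} A14={x2,x8} A15={x1,x4} A23={x10} A45={x7}
C dims 5,6; δ0: rk 5, SNF 1^4·2
Ȟ^0 = (5 − 5) − 0 = 0, so Ȟ^0 ≅ 0
Ȟ^1 = (6 − 0) − 5 = 1 plus torsion [2], so Ȟ^1 ≅ Z ⊕ Z/2
Ȟ^2 = (0 − 0) − 0 = 0, so Ȟ^2 ≅ 0


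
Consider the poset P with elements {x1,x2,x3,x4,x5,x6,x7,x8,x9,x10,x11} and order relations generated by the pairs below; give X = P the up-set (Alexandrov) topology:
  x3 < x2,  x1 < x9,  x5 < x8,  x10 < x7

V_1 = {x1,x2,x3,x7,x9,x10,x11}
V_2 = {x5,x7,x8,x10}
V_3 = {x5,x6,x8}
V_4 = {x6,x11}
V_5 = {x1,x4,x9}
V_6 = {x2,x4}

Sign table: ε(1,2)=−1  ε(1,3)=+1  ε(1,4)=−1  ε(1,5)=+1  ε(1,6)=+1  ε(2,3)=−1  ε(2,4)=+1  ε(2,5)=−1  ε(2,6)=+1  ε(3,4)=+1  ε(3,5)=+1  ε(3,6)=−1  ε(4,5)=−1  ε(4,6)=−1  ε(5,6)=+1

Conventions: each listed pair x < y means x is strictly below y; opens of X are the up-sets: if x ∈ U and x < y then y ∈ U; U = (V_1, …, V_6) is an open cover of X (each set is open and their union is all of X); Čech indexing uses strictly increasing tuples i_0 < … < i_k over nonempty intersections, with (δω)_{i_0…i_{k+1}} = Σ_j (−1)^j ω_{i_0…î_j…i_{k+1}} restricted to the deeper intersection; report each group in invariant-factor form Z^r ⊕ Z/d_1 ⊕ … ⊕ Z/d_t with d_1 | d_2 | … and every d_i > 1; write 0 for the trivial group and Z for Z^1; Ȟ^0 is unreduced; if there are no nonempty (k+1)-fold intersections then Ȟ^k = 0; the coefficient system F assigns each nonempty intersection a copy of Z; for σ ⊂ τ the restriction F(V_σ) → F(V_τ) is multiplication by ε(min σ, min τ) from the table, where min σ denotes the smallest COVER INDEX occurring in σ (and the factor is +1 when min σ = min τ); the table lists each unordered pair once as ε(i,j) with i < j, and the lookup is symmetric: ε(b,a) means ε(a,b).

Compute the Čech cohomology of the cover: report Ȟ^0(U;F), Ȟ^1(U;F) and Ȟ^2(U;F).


nonempty overlaps:
  V12={x7,x10} V14={x11} V15={x1,x9} V16={x2} V23={x5,x8} V34={x6} V56={x4}
C dims 6,7; δ0: rk 6, SNF 1^5·2
degree 0: 6−6−0 = 0 → Ȟ^0 ≅ 0
degree 1: 7−0−6 = 1 plus torsion [2] → Ȟ^1 ≅ Z ⊕ Z/2
degree 2: 0−0−0 = 0 → Ȟ^2 ≅ 0

Ȟ^0 ≅ 0, Ȟ^1 ≅ Z ⊕ Z/2, Ȟ^2 ≅ 0
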